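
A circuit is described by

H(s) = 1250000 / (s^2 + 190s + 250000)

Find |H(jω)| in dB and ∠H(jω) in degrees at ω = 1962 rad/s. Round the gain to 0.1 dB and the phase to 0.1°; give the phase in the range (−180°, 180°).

-9.2 dB, -174.1°

At s = jω = j1962:
quadratic: (j1962)² + 190·j1962 + 250000 = -3599444 + j372780 → |·| ≈ 3.6187e+06, ∠ ≈ 174.09°
|H| = 1250000 / 3.6187e+06 ≈ 0.34543
Gain = 20 log₁₀(0.34543) ≈ -9.23 dB
∠H = 0.00° − 174.09° = -174.09°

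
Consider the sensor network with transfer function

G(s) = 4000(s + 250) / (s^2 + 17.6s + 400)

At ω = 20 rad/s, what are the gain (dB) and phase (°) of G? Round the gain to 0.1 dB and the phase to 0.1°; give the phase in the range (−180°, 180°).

69.1 dB, -85.4°

At s = jω = j20:
zero (s+250): 250 + j20 → |·| = √(250²+20²) = √62900 ≈ 250.8, ∠ = arctan(20/250) ≈ 4.57°
quadratic: (j20)² + 17.6·j20 + 400 = 0 + j352 → |·| ≈ 352, ∠ ≈ 90.00°
|G| = 4000 · 250.8 / 352 ≈ 2850
Gain = 20 log₁₀(2850) ≈ 69.10 dB
∠G = 4.57° − 90.00° = -85.43°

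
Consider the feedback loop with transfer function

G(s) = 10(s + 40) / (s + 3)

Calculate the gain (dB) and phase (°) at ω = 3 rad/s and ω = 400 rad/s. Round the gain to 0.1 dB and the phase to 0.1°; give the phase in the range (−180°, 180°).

ω = 3: 39.5 dB, -40.7°; ω = 400: 20.0 dB, -5.3°

At s = jω = j3:
zero (s+40): 40 + j3 → |·| = √(40²+3²) = √1609 ≈ 40.112, ∠ = arctan(3/40) ≈ 4.29°
pole (s+3): 3 + j3 → |·| = √(3²+3²) = √18 ≈ 4.2426, ∠ = arctan(3/3) ≈ 45.00°
|G| = 10 · 40.112 / 4.2426 ≈ 94.546
Gain = 20 log₁₀(94.546) ≈ 39.51 dB
∠G = 4.29° − 45.00° = -40.71°

At s = jω = j400:
zero (s+40): 40 + j400 → |·| = √(40²+400²) = √161600 ≈ 402, ∠ = arctan(400/40) ≈ 84.29°
pole (s+3): 3 + j400 → |·| = √(3²+400²) = √160009 ≈ 400.01, ∠ = arctan(400/3) ≈ 89.57°
|G| = 10 · 402 / 400.01 ≈ 10.05
Gain = 20 log₁₀(10.05) ≈ 20.04 dB
∠G = 84.29° − 89.57° = -5.28°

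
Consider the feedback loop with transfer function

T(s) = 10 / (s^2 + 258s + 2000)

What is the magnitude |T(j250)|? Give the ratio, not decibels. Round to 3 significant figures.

0.000113

Substitute s = j250:
Numerator: 10 = 10 + j0
Denominator: (j250)^2 + 258(j250) + 2000 = -60500 + j64500
|N| = √(10² + 0²) ≈ 10, ∠N ≈ 0.00°
|D| = √(60500² + 64500²) ≈ 88434, ∠D ≈ 133.17°
|T| = 10 / 88434 ≈ 0.00011308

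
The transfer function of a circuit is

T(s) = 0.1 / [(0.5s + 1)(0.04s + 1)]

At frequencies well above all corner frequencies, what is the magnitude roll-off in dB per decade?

-40 dB/decade

Each pole contributes −20 dB/decade at high frequency; each zero contributes +20 dB/decade.
Net: 0 zero(s) − 2 pole(s) → -40 dB/decade.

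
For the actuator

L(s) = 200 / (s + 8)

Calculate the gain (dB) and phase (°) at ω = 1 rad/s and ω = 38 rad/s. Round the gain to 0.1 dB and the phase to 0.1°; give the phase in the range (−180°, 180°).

At s = jω = j1:
pole (s+8): 8 + j1 → |·| = √(8²+1²) = √65 ≈ 8.0623, ∠ = arctan(1/8) ≈ 7.13°
|L| = 200 / 8.0623 ≈ 24.807
Gain = 20 log₁₀(24.807) ≈ 27.89 dB
∠L = 0.00° − 7.13° = -7.13°

At s = jω = j38:
pole (s+8): 8 + j38 → |·| = √(8²+38²) = √1508 ≈ 38.833, ∠ = arctan(38/8) ≈ 78.11°
|L| = 200 / 38.833 ≈ 5.1503
Gain = 20 log₁₀(5.1503) ≈ 14.24 dB
∠L = 0.00° − 78.11° = -78.11°

ω = 1: 27.9 dB, -7.1°; ω = 38: 14.2 dB, -78.1°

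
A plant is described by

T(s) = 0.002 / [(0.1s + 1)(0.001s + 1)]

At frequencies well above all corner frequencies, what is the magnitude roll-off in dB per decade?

-40 dB/decade

Each pole contributes −20 dB/decade at high frequency; each zero contributes +20 dB/decade.
Net: 0 zero(s) − 2 pole(s) → -40 dB/decade.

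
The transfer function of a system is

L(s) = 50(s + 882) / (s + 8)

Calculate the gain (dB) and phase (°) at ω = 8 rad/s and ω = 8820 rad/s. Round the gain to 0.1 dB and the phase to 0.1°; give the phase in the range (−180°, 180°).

ω = 8: 71.8 dB, -44.5°; ω = 8820: 34.0 dB, -5.7°

At s = jω = j8:
zero (s+882): 882 + j8 → |·| = √(882²+8²) = √777988 ≈ 882.04, ∠ = arctan(8/882) ≈ 0.52°
pole (s+8): 8 + j8 → |·| = √(8²+8²) = √128 ≈ 11.314, ∠ = arctan(8/8) ≈ 45.00°
|L| = 50 · 882.04 / 11.314 ≈ 3898
Gain = 20 log₁₀(3898) ≈ 71.82 dB
∠L = 0.52° − 45.00° = -44.48°

At s = jω = j8820:
zero (s+882): 882 + j8820 → |·| = √(882²+8820²) = √78570324 ≈ 8864, ∠ = arctan(8820/882) ≈ 84.29°
pole (s+8): 8 + j8820 → |·| = √(8²+8820²) = √77792464 ≈ 8820, ∠ = arctan(8820/8) ≈ 89.95°
|L| = 50 · 8864 / 8820 ≈ 50.249
Gain = 20 log₁₀(50.249) ≈ 34.02 dB
∠L = 84.29° − 89.95° = -5.66°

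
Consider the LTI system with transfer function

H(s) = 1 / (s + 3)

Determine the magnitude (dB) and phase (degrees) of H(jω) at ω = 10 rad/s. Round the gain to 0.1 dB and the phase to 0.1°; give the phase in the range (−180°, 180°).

Substitute s = j10:
Numerator: 1 = 1 + j0
Denominator: (j10) + 3 = 3 + j10
|N| = √(1² + 0²) ≈ 1, ∠N ≈ 0.00°
|D| = √(3² + 10²) ≈ 10.44, ∠D ≈ 73.30°
|H| = 1 / 10.44 ≈ 0.095785
Gain = 20 log₁₀(0.095785) ≈ -20.37 dB
∠H = 0.00° − 73.30° = -73.30°

-20.4 dB, -73.3°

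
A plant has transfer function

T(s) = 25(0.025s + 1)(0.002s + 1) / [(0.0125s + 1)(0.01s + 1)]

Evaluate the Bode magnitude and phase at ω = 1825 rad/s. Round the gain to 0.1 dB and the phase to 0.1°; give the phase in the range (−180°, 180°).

At ω = 1825 rad/s:
zero (1 + j1825·0.025) = 1 + j45.625 → |·| ≈ 45.636, ∠ ≈ 88.74°
zero (1 + j1825·0.002) = 1 + j3.65 → |·| ≈ 3.7845, ∠ ≈ 74.68°
pole (1 + j1825·0.0125) = 1 + j22.8125 → |·| ≈ 22.834, ∠ ≈ 87.49°
pole (1 + j1825·0.01) = 1 + j18.25 → |·| ≈ 18.277, ∠ ≈ 86.86°
|T| = 25 · 45.636 · 3.7845 / (22.834 · 18.277) ≈ 10.346
Gain = 20 log₁₀(10.346) ≈ 20.30 dB
∠T = (88.74° + 74.68°) − (87.49° + 86.86°) = -10.93°

20.3 dB, -10.9°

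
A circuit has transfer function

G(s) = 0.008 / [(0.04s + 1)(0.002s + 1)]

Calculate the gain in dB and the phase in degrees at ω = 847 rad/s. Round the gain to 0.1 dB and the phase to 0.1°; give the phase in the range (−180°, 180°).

At ω = 847 rad/s:
pole (1 + j847·0.04) = 1 + j33.88 → |·| ≈ 33.895, ∠ ≈ 88.31°
pole (1 + j847·0.002) = 1 + j1.694 → |·| ≈ 1.9671, ∠ ≈ 59.45°
|G| = 0.008 · 1 / (33.895 · 1.9671) ≈ 0.00011999
Gain = 20 log₁₀(0.00011999) ≈ -78.42 dB
∠G = (0°) − (88.31° + 59.45°) = -147.76°

-78.4 dB, -147.8°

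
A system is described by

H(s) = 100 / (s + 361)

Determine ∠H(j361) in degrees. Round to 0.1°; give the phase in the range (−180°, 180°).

-45.0°

At s = jω = j361:
pole (s+361): 361 + j361 → |·| = √(361²+361²) = √260642 ≈ 510.53, ∠ = arctan(361/361) ≈ 45.00°
∠H = 0.00° − 45.00° = -45.00°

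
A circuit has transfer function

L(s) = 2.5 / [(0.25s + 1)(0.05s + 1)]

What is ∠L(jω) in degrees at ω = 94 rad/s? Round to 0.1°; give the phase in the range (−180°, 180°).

-165.6°

At ω = 94 rad/s:
pole (1 + j94·0.25) = 1 + j23.5 → |·| ≈ 23.521, ∠ ≈ 87.56°
pole (1 + j94·0.05) = 1 + j4.7 → |·| ≈ 4.8052, ∠ ≈ 77.99°
∠L = (0°) − (87.56° + 77.99°) = -165.55°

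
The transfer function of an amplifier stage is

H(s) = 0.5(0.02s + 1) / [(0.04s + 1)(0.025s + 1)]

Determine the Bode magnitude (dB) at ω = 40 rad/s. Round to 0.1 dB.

At ω = 40 rad/s:
zero (1 + j40·0.02) = 1 + j0.8 → |·| ≈ 1.2806, ∠ ≈ 38.66°
pole (1 + j40·0.04) = 1 + j1.6 → |·| ≈ 1.8868, ∠ ≈ 57.99°
pole (1 + j40·0.025) = 1 + j1 → |·| ≈ 1.4142, ∠ ≈ 45.00°
|H| = 0.5 · 1.2806 / (1.8868 · 1.4142) ≈ 0.23996
Gain = 20 log₁₀(0.23996) ≈ -12.40 dB

-12.4 dB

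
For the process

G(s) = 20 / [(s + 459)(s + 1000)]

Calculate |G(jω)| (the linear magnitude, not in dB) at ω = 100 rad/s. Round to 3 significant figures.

4.24e-05

At s = jω = j100:
pole (s+459): 459 + j100 → |·| = √(459²+100²) = √220681 ≈ 469.77, ∠ = arctan(100/459) ≈ 12.29°
pole (s+1000): 1000 + j100 → |·| = √(1000²+100²) = √1010000 ≈ 1005, ∠ = arctan(100/1000) ≈ 5.71°
|G| = 20 / 4.7212e+05 ≈ 4.2362e-05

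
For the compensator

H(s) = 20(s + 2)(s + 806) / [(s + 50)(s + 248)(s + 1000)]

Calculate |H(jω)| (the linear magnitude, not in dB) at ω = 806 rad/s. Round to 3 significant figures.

At s = jω = j806:
zero (s+2): 2 + j806 → |·| = √(2²+806²) = √649640 ≈ 806, ∠ = arctan(806/2) ≈ 89.86°
zero (s+806): 806 + j806 → |·| = √(806²+806²) = √1299272 ≈ 1139.9, ∠ = arctan(806/806) ≈ 45.00°
pole (s+50): 50 + j806 → |·| = √(50²+806²) = √652136 ≈ 807.55, ∠ = arctan(806/50) ≈ 86.45°
pole (s+248): 248 + j806 → |·| = √(248²+806²) = √711140 ≈ 843.29, ∠ = arctan(806/248) ≈ 72.90°
pole (s+1000): 1000 + j806 → |·| = √(1000²+806²) = √1649636 ≈ 1284.4, ∠ = arctan(806/1000) ≈ 38.87°
|H| = 20 · 9.1876e+05 / 8.7467e+08 ≈ 0.021008

0.0210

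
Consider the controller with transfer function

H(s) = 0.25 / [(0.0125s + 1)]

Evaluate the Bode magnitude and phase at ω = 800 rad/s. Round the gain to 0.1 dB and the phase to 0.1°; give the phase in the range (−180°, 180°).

-32.1 dB, -84.3°

At ω = 800 rad/s:
pole (1 + j800·0.0125) = 1 + j10 → |·| ≈ 10.05, ∠ ≈ 84.29°
|H| = 0.25 · 1 / (10.05) ≈ 0.024876
Gain = 20 log₁₀(0.024876) ≈ -32.08 dB
∠H = (0°) − (84.29°) = -84.29°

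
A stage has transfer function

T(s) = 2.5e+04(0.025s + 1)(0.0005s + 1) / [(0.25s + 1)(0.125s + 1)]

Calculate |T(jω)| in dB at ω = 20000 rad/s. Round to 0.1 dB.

At ω = 20000 rad/s:
zero (1 + j20000·0.025) = 1 + j500 → |·| ≈ 500, ∠ ≈ 89.89°
zero (1 + j20000·0.0005) = 1 + j10 → |·| ≈ 10.05, ∠ ≈ 84.29°
pole (1 + j20000·0.25) = 1 + j5000 → |·| ≈ 5000, ∠ ≈ 89.99°
pole (1 + j20000·0.125) = 1 + j2500 → |·| ≈ 2500, ∠ ≈ 89.98°
|T| = 2.5e+04 · 500 · 10.05 / (5000 · 2500) ≈ 10.05
Gain = 20 log₁₀(10.05) ≈ 20.04 dB

20.0 dB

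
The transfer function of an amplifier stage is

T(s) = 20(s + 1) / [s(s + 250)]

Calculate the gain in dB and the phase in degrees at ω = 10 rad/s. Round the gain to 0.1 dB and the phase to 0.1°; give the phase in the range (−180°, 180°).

-21.9 dB, -8.0°

At s = jω = j10:
zero (s+1): 1 + j10 → |·| = √(1²+10²) = √101 ≈ 10.05, ∠ = arctan(10/1) ≈ 84.29°
pole (s+250): 250 + j10 → |·| = √(250²+10²) = √62600 ≈ 250.2, ∠ = arctan(10/250) ≈ 2.29°
pole at origin: |s| = 10, ∠ = 90.00° (in denominator)
|T| = 20 · 10.05 / 2502 ≈ 0.080336
Gain = 20 log₁₀(0.080336) ≈ -21.90 dB
∠T = 84.29° − 92.29° = -8.00°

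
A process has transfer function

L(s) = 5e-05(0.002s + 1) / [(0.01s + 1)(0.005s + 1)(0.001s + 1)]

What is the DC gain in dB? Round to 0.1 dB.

-86.0 dB

L(0) = 5e-05 · 1 / 1 = 5e-05
20 log₁₀(5e-05) ≈ -86.02 dB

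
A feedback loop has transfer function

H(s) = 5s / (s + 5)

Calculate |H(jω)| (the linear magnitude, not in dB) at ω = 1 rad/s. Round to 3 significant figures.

At s = jω = j1:
zero at origin: s = j1 → |·| = 1, ∠ = 90.00°
pole (s+5): 5 + j1 → |·| = √(5²+1²) = √26 ≈ 5.099, ∠ = arctan(1/5) ≈ 11.31°
|H| = 5 · 1 / 5.099 ≈ 0.98058

0.981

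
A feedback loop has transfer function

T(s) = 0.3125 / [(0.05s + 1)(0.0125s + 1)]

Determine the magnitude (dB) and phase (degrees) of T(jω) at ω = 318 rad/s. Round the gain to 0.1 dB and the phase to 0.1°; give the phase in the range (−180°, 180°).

At ω = 318 rad/s:
pole (1 + j318·0.05) = 1 + j15.9 → |·| ≈ 15.931, ∠ ≈ 86.40°
pole (1 + j318·0.0125) = 1 + j3.975 → |·| ≈ 4.0989, ∠ ≈ 75.88°
|T| = 0.3125 · 1 / (15.931 · 4.0989) ≈ 0.0047856
Gain = 20 log₁₀(0.0047856) ≈ -46.40 dB
∠T = (0°) − (86.40° + 75.88°) = -162.28°

-46.4 dB, -162.3°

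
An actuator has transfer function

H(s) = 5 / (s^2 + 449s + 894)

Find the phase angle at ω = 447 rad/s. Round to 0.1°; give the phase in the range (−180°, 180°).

-134.7°

Substitute s = j447:
Numerator: 5 = 5 + j0
Denominator: (j447)^2 + 449(j447) + 894 = -198915 + j200703
|N| = √(5² + 0²) ≈ 5, ∠N ≈ 0.00°
|D| = √(198915² + 200703²) ≈ 2.8258e+05, ∠D ≈ 134.74°
∠H = 0.00° − 134.74° = -134.74°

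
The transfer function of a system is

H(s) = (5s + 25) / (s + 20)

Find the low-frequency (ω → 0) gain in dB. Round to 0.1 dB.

1.9 dB

H(0) = 25 / 20 = 1.25
20 log₁₀(1.25) ≈ 1.94 dB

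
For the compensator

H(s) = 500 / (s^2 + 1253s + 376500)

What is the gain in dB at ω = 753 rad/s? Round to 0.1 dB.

-65.7 dB

Substitute s = j753:
Numerator: 500 = 500 + j0
Denominator: (j753)^2 + 1253(j753) + 376500 = -190509 + j943509
|N| = √(500² + 0²) ≈ 500, ∠N ≈ 0.00°
|D| = √(190509² + 943509²) ≈ 9.6255e+05, ∠D ≈ 101.42°
|H| = 500 / 9.6255e+05 ≈ 0.00051945
Gain = 20 log₁₀(0.00051945) ≈ -65.69 dB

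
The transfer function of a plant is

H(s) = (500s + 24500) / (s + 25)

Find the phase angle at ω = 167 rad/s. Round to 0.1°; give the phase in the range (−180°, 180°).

-7.8°

Substitute s = j167:
Numerator: 500(j167) + 24500 = 24500 + j83500
Denominator: (j167) + 25 = 25 + j167
|N| = √(24500² + 83500²) ≈ 87020, ∠N ≈ 73.65°
|D| = √(25² + 167²) ≈ 168.86, ∠D ≈ 81.49°
∠H = 73.65° − 81.49° = -7.84°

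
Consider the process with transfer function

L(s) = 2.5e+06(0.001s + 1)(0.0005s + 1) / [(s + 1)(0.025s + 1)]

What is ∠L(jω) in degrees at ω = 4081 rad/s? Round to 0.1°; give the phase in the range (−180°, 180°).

At ω = 4081 rad/s:
zero (1 + j4081·0.001) = 1 + j4.081 → |·| ≈ 4.2017, ∠ ≈ 76.23°
zero (1 + j4081·0.0005) = 1 + j2.0405 → |·| ≈ 2.2724, ∠ ≈ 63.89°
pole (1 + j4081·1) = 1 + j4081 → |·| ≈ 4081, ∠ ≈ 89.99°
pole (1 + j4081·0.025) = 1 + j102.025 → |·| ≈ 102.03, ∠ ≈ 89.44°
∠L = (76.23° + 63.89°) − (89.99° + 89.44°) = -39.31°

-39.3°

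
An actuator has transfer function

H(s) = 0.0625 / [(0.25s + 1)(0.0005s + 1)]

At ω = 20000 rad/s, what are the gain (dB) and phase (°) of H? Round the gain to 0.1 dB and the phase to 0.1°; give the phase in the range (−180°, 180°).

At ω = 20000 rad/s:
pole (1 + j20000·0.25) = 1 + j5000 → |·| ≈ 5000, ∠ ≈ 89.99°
pole (1 + j20000·0.0005) = 1 + j10 → |·| ≈ 10.05, ∠ ≈ 84.29°
|H| = 0.0625 · 1 / (5000 · 10.05) ≈ 1.2438e-06
Gain = 20 log₁₀(1.2438e-06) ≈ -118.10 dB
∠H = (0°) − (89.99° + 84.29°) = -174.28°

-118.1 dB, -174.3°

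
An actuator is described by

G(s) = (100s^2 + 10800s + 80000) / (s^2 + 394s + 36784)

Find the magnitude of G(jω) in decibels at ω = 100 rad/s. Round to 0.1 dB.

29.5 dB

Substitute s = j100:
Numerator: 100(j100)^2 + 10800(j100) + 80000 = -920000 + j1080000
Denominator: (j100)^2 + 394(j100) + 36784 = 26784 + j39400
|N| = √(920000² + 1080000²) ≈ 1.4187e+06, ∠N ≈ 130.43°
|D| = √(26784² + 39400²) ≈ 47642, ∠D ≈ 55.79°
|G| = 1.4187e+06 / 47642 ≈ 29.778
Gain = 20 log₁₀(29.778) ≈ 29.48 dB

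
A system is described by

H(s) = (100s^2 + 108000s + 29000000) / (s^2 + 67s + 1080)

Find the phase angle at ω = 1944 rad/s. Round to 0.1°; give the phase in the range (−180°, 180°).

-29.1°

Substitute s = j1944:
Numerator: 100(j1944)^2 + 108000(j1944) + 29000000 = -348913600 + j209952000
Denominator: (j1944)^2 + 67(j1944) + 1080 = -3778056 + j130248
|N| = √(348913600² + 209952000²) ≈ 4.0721e+08, ∠N ≈ 148.96°
|D| = √(3778056² + 130248²) ≈ 3.7803e+06, ∠D ≈ 178.03°
∠H = 148.96° − 178.03° = -29.07°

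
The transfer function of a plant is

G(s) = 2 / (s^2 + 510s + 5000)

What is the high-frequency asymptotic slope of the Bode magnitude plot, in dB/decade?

-40 dB/decade

Each pole contributes −20 dB/decade at high frequency; each zero contributes +20 dB/decade.
Net: 0 zero(s) − 2 pole(s) → -40 dB/decade.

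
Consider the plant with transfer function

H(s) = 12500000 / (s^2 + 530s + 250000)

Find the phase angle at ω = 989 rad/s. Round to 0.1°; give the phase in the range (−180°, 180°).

At s = jω = j989:
quadratic: (j989)² + 530·j989 + 250000 = -728121 + j524170 → |·| ≈ 8.9717e+05, ∠ ≈ 144.25°
∠H = 0.00° − 144.25° = -144.25°

-144.3°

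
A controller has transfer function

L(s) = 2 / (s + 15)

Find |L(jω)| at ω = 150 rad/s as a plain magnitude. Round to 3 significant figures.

0.0133

At s = jω = j150:
pole (s+15): 15 + j150 → |·| = √(15²+150²) = √22725 ≈ 150.75, ∠ = arctan(150/15) ≈ 84.29°
|L| = 2 / 150.75 ≈ 0.013267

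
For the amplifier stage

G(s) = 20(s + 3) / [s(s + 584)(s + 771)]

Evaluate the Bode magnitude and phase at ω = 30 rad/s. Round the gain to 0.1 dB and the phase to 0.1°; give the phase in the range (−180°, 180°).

At s = jω = j30:
zero (s+3): 3 + j30 → |·| = √(3²+30²) = √909 ≈ 30.15, ∠ = arctan(30/3) ≈ 84.29°
pole (s+584): 584 + j30 → |·| = √(584²+30²) = √341956 ≈ 584.77, ∠ = arctan(30/584) ≈ 2.94°
pole (s+771): 771 + j30 → |·| = √(771²+30²) = √595341 ≈ 771.58, ∠ = arctan(30/771) ≈ 2.23°
pole at origin: |s| = 30, ∠ = 90.00° (in denominator)
|G| = 20 · 30.15 / 1.3536e+07 ≈ 4.4548e-05
Gain = 20 log₁₀(4.4548e-05) ≈ -87.02 dB
∠G = 84.29° − 95.17° = -10.88°

-87.0 dB, -10.9°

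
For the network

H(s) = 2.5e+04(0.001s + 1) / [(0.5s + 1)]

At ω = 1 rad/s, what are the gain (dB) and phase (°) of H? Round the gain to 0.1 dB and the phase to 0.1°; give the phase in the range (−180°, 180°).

At ω = 1 rad/s:
zero (1 + j1·0.001) = 1 + j0.001 → |·| ≈ 1, ∠ ≈ 0.06°
pole (1 + j1·0.5) = 1 + j0.5 → |·| ≈ 1.118, ∠ ≈ 26.57°
|H| = 2.5e+04 · 1 / (1.118) ≈ 22361
Gain = 20 log₁₀(22361) ≈ 86.99 dB
∠H = (0.06°) − (26.57°) = -26.51°

87.0 dB, -26.5°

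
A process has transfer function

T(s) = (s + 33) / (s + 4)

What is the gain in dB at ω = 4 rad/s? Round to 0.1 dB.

Substitute s = j4:
Numerator: (j4) + 33 = 33 + j4
Denominator: (j4) + 4 = 4 + j4
|N| = √(33² + 4²) ≈ 33.242, ∠N ≈ 6.91°
|D| = √(4² + 4²) ≈ 5.6569, ∠D ≈ 45.00°
|T| = 33.242 / 5.6569 ≈ 5.8764
Gain = 20 log₁₀(5.8764) ≈ 15.38 dB

15.4 dB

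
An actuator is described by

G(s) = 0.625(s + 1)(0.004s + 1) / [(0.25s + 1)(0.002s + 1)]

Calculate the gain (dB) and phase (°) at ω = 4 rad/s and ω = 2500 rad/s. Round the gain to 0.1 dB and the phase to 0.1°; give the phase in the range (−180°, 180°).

ω = 4: 5.2 dB, 31.4°; ω = 2500: 13.9 dB, 5.7°

At ω = 4 rad/s:
zero (1 + j4·1) = 1 + j4 → |·| ≈ 4.1231, ∠ ≈ 75.96°
zero (1 + j4·0.004) = 1 + j0.016 → |·| ≈ 1.0001, ∠ ≈ 0.92°
pole (1 + j4·0.25) = 1 + j1 → |·| ≈ 1.4142, ∠ ≈ 45.00°
pole (1 + j4·0.002) = 1 + j0.008 → |·| ≈ 1, ∠ ≈ 0.46°
|G| = 0.625 · 4.1231 · 1.0001 / (1.4142 · 1) ≈ 1.8224
Gain = 20 log₁₀(1.8224) ≈ 5.21 dB
∠G = (75.96° + 0.92°) − (45.00° + 0.46°) = 31.42°

At ω = 2500 rad/s:
zero (1 + j2500·1) = 1 + j2500 → |·| ≈ 2500, ∠ ≈ 89.98°
zero (1 + j2500·0.004) = 1 + j10 → |·| ≈ 10.05, ∠ ≈ 84.29°
pole (1 + j2500·0.25) = 1 + j625 → |·| ≈ 625, ∠ ≈ 89.91°
pole (1 + j2500·0.002) = 1 + j5 → |·| ≈ 5.099, ∠ ≈ 78.69°
|G| = 0.625 · 2500 · 10.05 / (625 · 5.099) ≈ 4.9274
Gain = 20 log₁₀(4.9274) ≈ 13.85 dB
∠G = (89.98° + 84.29°) − (89.91° + 78.69°) = 5.67°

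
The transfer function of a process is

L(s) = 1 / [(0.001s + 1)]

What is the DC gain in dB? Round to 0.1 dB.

L(0) = 1 · 1 / 1 = 1
20 log₁₀(1) ≈ 0.00 dB

0.0 dB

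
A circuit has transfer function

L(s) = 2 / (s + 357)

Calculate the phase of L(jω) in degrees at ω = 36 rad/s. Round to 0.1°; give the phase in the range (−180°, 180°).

Substitute s = j36:
Numerator: 2 = 2 + j0
Denominator: (j36) + 357 = 357 + j36
|N| = √(2² + 0²) ≈ 2, ∠N ≈ 0.00°
|D| = √(357² + 36²) ≈ 358.81, ∠D ≈ 5.76°
∠L = 0.00° − 5.76° = -5.76°

-5.8°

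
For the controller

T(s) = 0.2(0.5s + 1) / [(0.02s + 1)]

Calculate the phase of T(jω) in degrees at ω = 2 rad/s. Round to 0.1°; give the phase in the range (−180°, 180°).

42.7°

At ω = 2 rad/s:
zero (1 + j2·0.5) = 1 + j1 → |·| ≈ 1.4142, ∠ ≈ 45.00°
pole (1 + j2·0.02) = 1 + j0.04 → |·| ≈ 1.0008, ∠ ≈ 2.29°
∠T = (45.00°) − (2.29°) = 42.71°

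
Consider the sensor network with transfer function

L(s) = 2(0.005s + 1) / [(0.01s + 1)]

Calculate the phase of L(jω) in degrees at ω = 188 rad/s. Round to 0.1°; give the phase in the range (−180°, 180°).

At ω = 188 rad/s:
zero (1 + j188·0.005) = 1 + j0.94 → |·| ≈ 1.3724, ∠ ≈ 43.23°
pole (1 + j188·0.01) = 1 + j1.88 → |·| ≈ 2.1294, ∠ ≈ 61.99°
∠L = (43.23°) − (61.99°) = -18.76°

-18.8°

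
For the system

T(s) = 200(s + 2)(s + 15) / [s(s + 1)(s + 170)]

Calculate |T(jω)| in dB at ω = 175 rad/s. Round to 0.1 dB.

-1.7 dB

At s = jω = j175:
zero (s+2): 2 + j175 → |·| = √(2²+175²) = √30629 ≈ 175.01, ∠ = arctan(175/2) ≈ 89.35°
zero (s+15): 15 + j175 → |·| = √(15²+175²) = √30850 ≈ 175.64, ∠ = arctan(175/15) ≈ 85.10°
pole (s+1): 1 + j175 → |·| = √(1²+175²) = √30626 ≈ 175, ∠ = arctan(175/1) ≈ 89.67°
pole (s+170): 170 + j175 → |·| = √(170²+175²) = √59525 ≈ 243.98, ∠ = arctan(175/170) ≈ 45.83°
pole at origin: |s| = 175, ∠ = 90.00° (in denominator)
|T| = 200 · 30739 / 7.4719e+06 ≈ 0.82279
Gain = 20 log₁₀(0.82279) ≈ -1.69 dB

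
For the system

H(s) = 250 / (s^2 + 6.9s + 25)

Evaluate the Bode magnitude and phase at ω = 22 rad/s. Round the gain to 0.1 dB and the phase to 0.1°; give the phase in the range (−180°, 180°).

At s = jω = j22:
quadratic: (j22)² + 6.9·j22 + 25 = -459 + j151.8 → |·| ≈ 483.45, ∠ ≈ 161.70°
|H| = 250 / 483.45 ≈ 0.51712
Gain = 20 log₁₀(0.51712) ≈ -5.73 dB
∠H = 0.00° − 161.70° = -161.70°

-5.7 dB, -161.7°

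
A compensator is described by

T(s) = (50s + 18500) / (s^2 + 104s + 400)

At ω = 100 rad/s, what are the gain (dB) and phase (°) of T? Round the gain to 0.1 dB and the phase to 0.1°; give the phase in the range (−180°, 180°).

Substitute s = j100:
Numerator: 50(j100) + 18500 = 18500 + j5000
Denominator: (j100)^2 + 104(j100) + 400 = -9600 + j10400
|N| = √(18500² + 5000²) ≈ 19164, ∠N ≈ 15.12°
|D| = √(9600² + 10400²) ≈ 14153, ∠D ≈ 132.71°
|T| = 19164 / 14153 ≈ 1.3541
Gain = 20 log₁₀(1.3541) ≈ 2.63 dB
∠T = 15.12° − 132.71° = -117.59°

2.6 dB, -117.6°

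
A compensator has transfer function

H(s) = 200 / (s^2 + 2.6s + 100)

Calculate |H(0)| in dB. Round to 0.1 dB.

6.0 dB

H(0) = 200 / 100 = 2
20 log₁₀(2) ≈ 6.02 dB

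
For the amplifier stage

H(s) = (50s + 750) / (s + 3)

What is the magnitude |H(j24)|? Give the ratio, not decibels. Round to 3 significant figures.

Substitute s = j24:
Numerator: 50(j24) + 750 = 750 + j1200
Denominator: (j24) + 3 = 3 + j24
|N| = √(750² + 1200²) ≈ 1415.1, ∠N ≈ 57.99°
|D| = √(3² + 24²) ≈ 24.187, ∠D ≈ 82.87°
|H| = 1415.1 / 24.187 ≈ 58.507

58.5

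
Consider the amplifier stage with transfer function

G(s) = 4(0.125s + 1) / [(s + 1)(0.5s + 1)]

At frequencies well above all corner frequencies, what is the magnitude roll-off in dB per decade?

Each pole contributes −20 dB/decade at high frequency; each zero contributes +20 dB/decade.
Net: 1 zero(s) − 2 pole(s) → -20 dB/decade.

-20 dB/decade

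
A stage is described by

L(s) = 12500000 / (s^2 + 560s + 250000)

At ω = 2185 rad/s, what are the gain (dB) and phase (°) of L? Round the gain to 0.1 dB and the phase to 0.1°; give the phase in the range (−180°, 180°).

At s = jω = j2185:
quadratic: (j2185)² + 560·j2185 + 250000 = -4524225 + j1223600 → |·| ≈ 4.6868e+06, ∠ ≈ 164.87°
|L| = 12500000 / 4.6868e+06 ≈ 2.6671
Gain = 20 log₁₀(2.6671) ≈ 8.52 dB
∠L = 0.00° − 164.87° = -164.87°

8.5 dB, -164.9°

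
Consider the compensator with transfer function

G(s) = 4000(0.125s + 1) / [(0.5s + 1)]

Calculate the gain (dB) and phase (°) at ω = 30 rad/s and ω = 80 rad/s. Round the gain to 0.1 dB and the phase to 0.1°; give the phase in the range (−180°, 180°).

At ω = 30 rad/s:
zero (1 + j30·0.125) = 1 + j3.75 → |·| ≈ 3.881, ∠ ≈ 75.07°
pole (1 + j30·0.5) = 1 + j15 → |·| ≈ 15.033, ∠ ≈ 86.19°
|G| = 4000 · 3.881 / (15.033) ≈ 1032.7
Gain = 20 log₁₀(1032.7) ≈ 60.28 dB
∠G = (75.07°) − (86.19°) = -11.12°

At ω = 80 rad/s:
zero (1 + j80·0.125) = 1 + j10 → |·| ≈ 10.05, ∠ ≈ 84.29°
pole (1 + j80·0.5) = 1 + j40 → |·| ≈ 40.012, ∠ ≈ 88.57°
|G| = 4000 · 10.05 / (40.012) ≈ 1004.7
Gain = 20 log₁₀(1004.7) ≈ 60.04 dB
∠G = (84.29°) − (88.57°) = -4.28°

ω = 30: 60.3 dB, -11.1°; ω = 80: 60.0 dB, -4.3°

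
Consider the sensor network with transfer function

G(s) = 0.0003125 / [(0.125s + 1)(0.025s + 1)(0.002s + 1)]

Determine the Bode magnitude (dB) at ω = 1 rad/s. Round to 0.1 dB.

At ω = 1 rad/s:
pole (1 + j1·0.125) = 1 + j0.125 → |·| ≈ 1.0078, ∠ ≈ 7.13°
pole (1 + j1·0.025) = 1 + j0.025 → |·| ≈ 1.0003, ∠ ≈ 1.43°
pole (1 + j1·0.002) = 1 + j0.002 → |·| ≈ 1, ∠ ≈ 0.11°
|G| = 0.0003125 · 1 / (1.0078 · 1.0003 · 1) ≈ 0.00030999
Gain = 20 log₁₀(0.00030999) ≈ -70.17 dB

-70.2 dB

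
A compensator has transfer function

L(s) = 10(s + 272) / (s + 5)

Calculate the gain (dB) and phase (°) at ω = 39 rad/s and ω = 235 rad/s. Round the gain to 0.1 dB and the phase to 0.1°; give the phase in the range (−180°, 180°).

ω = 39: 36.9 dB, -74.5°; ω = 235: 23.7 dB, -48.0°

At s = jω = j39:
zero (s+272): 272 + j39 → |·| = √(272²+39²) = √75505 ≈ 274.78, ∠ = arctan(39/272) ≈ 8.16°
pole (s+5): 5 + j39 → |·| = √(5²+39²) = √1546 ≈ 39.319, ∠ = arctan(39/5) ≈ 82.69°
|L| = 10 · 274.78 / 39.319 ≈ 69.885
Gain = 20 log₁₀(69.885) ≈ 36.89 dB
∠L = 8.16° − 82.69° = -74.53°

At s = jω = j235:
zero (s+272): 272 + j235 → |·| = √(272²+235²) = √129209 ≈ 359.46, ∠ = arctan(235/272) ≈ 40.83°
pole (s+5): 5 + j235 → |·| = √(5²+235²) = √55250 ≈ 235.05, ∠ = arctan(235/5) ≈ 88.78°
|L| = 10 · 359.46 / 235.05 ≈ 15.293
Gain = 20 log₁₀(15.293) ≈ 23.69 dB
∠L = 40.83° − 88.78° = -47.95°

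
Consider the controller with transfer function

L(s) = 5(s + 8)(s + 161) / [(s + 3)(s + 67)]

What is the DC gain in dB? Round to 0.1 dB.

L(0) = 5·8·161 / (3·67) ≈ 32.04
20 log₁₀(32.04) ≈ 30.11 dB

30.1 dB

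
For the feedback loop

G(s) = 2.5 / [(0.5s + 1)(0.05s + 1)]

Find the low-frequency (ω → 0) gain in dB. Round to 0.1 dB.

8.0 dB

G(0) = 2.5 · 1 / 1 = 2.5
20 log₁₀(2.5) ≈ 7.96 dB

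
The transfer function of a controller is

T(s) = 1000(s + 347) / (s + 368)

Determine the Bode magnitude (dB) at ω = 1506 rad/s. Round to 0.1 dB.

60.0 dB

At s = jω = j1506:
zero (s+347): 347 + j1506 → |·| = √(347²+1506²) = √2388445 ≈ 1545.5, ∠ = arctan(1506/347) ≈ 77.02°
pole (s+368): 368 + j1506 → |·| = √(368²+1506²) = √2403460 ≈ 1550.3, ∠ = arctan(1506/368) ≈ 76.27°
|T| = 1000 · 1545.5 / 1550.3 ≈ 996.9
Gain = 20 log₁₀(996.9) ≈ 59.97 dB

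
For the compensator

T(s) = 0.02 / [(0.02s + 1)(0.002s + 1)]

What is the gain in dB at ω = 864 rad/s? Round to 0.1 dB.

-64.8 dB

At ω = 864 rad/s:
pole (1 + j864·0.02) = 1 + j17.28 → |·| ≈ 17.309, ∠ ≈ 86.69°
pole (1 + j864·0.002) = 1 + j1.728 → |·| ≈ 1.9965, ∠ ≈ 59.94°
|T| = 0.02 · 1 / (17.309 · 1.9965) ≈ 0.00057875
Gain = 20 log₁₀(0.00057875) ≈ -64.75 dB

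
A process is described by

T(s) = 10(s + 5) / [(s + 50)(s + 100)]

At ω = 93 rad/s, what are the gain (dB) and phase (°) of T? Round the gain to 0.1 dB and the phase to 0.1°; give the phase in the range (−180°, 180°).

At s = jω = j93:
zero (s+5): 5 + j93 → |·| = √(5²+93²) = √8674 ≈ 93.134, ∠ = arctan(93/5) ≈ 86.92°
pole (s+50): 50 + j93 → |·| = √(50²+93²) = √11149 ≈ 105.59, ∠ = arctan(93/50) ≈ 61.74°
pole (s+100): 100 + j93 → |·| = √(100²+93²) = √18649 ≈ 136.56, ∠ = arctan(93/100) ≈ 42.92°
|T| = 10 · 93.134 / 14419 ≈ 0.064591
Gain = 20 log₁₀(0.064591) ≈ -23.80 dB
∠T = 86.92° − 104.66° = -17.74°

-23.8 dB, -17.7°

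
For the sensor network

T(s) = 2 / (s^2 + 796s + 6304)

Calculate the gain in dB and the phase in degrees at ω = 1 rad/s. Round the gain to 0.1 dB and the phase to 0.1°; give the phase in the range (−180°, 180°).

Substitute s = j1:
Numerator: 2 = 2 + j0
Denominator: (j1)^2 + 796(j1) + 6304 = 6303 + j796
|N| = √(2² + 0²) ≈ 2, ∠N ≈ 0.00°
|D| = √(6303² + 796²) ≈ 6353.1, ∠D ≈ 7.20°
|T| = 2 / 6353.1 ≈ 0.00031481
Gain = 20 log₁₀(0.00031481) ≈ -70.04 dB
∠T = 0.00° − 7.20° = -7.20°

-70.0 dB, -7.2°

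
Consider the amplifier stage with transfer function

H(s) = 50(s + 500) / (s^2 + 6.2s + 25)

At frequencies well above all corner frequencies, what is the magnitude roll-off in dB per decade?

-20 dB/decade

Each pole contributes −20 dB/decade at high frequency; each zero contributes +20 dB/decade.
Net: 1 zero(s) − 2 pole(s) → -20 dB/decade.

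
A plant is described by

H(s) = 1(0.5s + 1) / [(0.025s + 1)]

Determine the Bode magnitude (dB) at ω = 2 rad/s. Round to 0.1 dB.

3.0 dB

At ω = 2 rad/s:
zero (1 + j2·0.5) = 1 + j1 → |·| ≈ 1.4142, ∠ ≈ 45.00°
pole (1 + j2·0.025) = 1 + j0.05 → |·| ≈ 1.0012, ∠ ≈ 2.86°
|H| = 1 · 1.4142 / (1.0012) ≈ 1.4125
Gain = 20 log₁₀(1.4125) ≈ 3.00 dB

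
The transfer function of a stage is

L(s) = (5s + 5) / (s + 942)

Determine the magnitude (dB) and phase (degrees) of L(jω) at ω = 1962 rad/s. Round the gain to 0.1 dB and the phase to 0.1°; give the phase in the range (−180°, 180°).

13.1 dB, 25.6°

Substitute s = j1962:
Numerator: 5(j1962) + 5 = 5 + j9810
Denominator: (j1962) + 942 = 942 + j1962
|N| = √(5² + 9810²) ≈ 9810, ∠N ≈ 89.97°
|D| = √(942² + 1962²) ≈ 2176.4, ∠D ≈ 64.35°
|L| = 9810 / 2176.4 ≈ 4.5074
Gain = 20 log₁₀(4.5074) ≈ 13.08 dB
∠L = 89.97° − 64.35° = 25.62°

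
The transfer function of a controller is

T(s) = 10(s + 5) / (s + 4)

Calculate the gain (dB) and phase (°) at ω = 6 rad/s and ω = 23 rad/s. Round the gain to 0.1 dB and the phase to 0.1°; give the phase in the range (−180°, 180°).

At s = jω = j6:
zero (s+5): 5 + j6 → |·| = √(5²+6²) = √61 ≈ 7.8102, ∠ = arctan(6/5) ≈ 50.19°
pole (s+4): 4 + j6 → |·| = √(4²+6²) = √52 ≈ 7.2111, ∠ = arctan(6/4) ≈ 56.31°
|T| = 10 · 7.8102 / 7.2111 ≈ 10.831
Gain = 20 log₁₀(10.831) ≈ 20.69 dB
∠T = 50.19° − 56.31° = -6.12°

At s = jω = j23:
zero (s+5): 5 + j23 → |·| = √(5²+23²) = √554 ≈ 23.537, ∠ = arctan(23/5) ≈ 77.74°
pole (s+4): 4 + j23 → |·| = √(4²+23²) = √545 ≈ 23.345, ∠ = arctan(23/4) ≈ 80.13°
|T| = 10 · 23.537 / 23.345 ≈ 10.082
Gain = 20 log₁₀(10.082) ≈ 20.07 dB
∠T = 77.74° − 80.13° = -2.39°

ω = 6: 20.7 dB, -6.1°; ω = 23: 20.1 dB, -2.4°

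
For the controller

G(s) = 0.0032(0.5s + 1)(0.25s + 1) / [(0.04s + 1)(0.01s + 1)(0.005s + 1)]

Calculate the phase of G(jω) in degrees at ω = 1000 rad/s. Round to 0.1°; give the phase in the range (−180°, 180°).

At ω = 1000 rad/s:
zero (1 + j1000·0.5) = 1 + j500 → |·| ≈ 500, ∠ ≈ 89.89°
zero (1 + j1000·0.25) = 1 + j250 → |·| ≈ 250, ∠ ≈ 89.77°
pole (1 + j1000·0.04) = 1 + j40 → |·| ≈ 40.012, ∠ ≈ 88.57°
pole (1 + j1000·0.01) = 1 + j10 → |·| ≈ 10.05, ∠ ≈ 84.29°
pole (1 + j1000·0.005) = 1 + j5 → |·| ≈ 5.099, ∠ ≈ 78.69°
∠G = (89.89° + 89.77°) − (88.57° + 84.29° + 78.69°) = -71.89°

-71.9°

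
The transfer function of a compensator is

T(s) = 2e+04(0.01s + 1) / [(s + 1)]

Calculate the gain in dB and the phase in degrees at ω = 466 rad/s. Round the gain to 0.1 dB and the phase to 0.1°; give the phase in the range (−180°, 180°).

At ω = 466 rad/s:
zero (1 + j466·0.01) = 1 + j4.66 → |·| ≈ 4.7661, ∠ ≈ 77.89°
pole (1 + j466·1) = 1 + j466 → |·| ≈ 466, ∠ ≈ 89.88°
|T| = 2e+04 · 4.7661 / (466) ≈ 204.55
Gain = 20 log₁₀(204.55) ≈ 46.22 dB
∠T = (77.89°) − (89.88°) = -11.99°

46.2 dB, -12.0°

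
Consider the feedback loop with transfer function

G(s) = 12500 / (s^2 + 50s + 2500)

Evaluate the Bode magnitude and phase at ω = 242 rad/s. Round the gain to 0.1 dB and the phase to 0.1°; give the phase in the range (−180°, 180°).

At s = jω = j242:
quadratic: (j242)² + 50·j242 + 2500 = -56064 + j12100 → |·| ≈ 57355, ∠ ≈ 167.82°
|G| = 12500 / 57355 ≈ 0.21794
Gain = 20 log₁₀(0.21794) ≈ -13.23 dB
∠G = 0.00° − 167.82° = -167.82°

-13.2 dB, -167.8°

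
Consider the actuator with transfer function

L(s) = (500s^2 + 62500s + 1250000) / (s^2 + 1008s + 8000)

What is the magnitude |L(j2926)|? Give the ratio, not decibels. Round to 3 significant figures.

473

Substitute s = j2926:
Numerator: 500(j2926)^2 + 62500(j2926) + 1250000 = -4279488000 + j182875000
Denominator: (j2926)^2 + 1008(j2926) + 8000 = -8553476 + j2949408
|N| = √(4279488000² + 182875000²) ≈ 4.2834e+09, ∠N ≈ 177.55°
|D| = √(8553476² + 2949408²) ≈ 9.0477e+06, ∠D ≈ 160.97°
|L| = 4.2834e+09 / 9.0477e+06 ≈ 473.42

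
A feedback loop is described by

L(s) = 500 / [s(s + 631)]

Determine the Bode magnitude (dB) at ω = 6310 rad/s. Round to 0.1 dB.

At s = jω = j6310:
pole (s+631): 631 + j6310 → |·| = √(631²+6310²) = √40214261 ≈ 6341.5, ∠ = arctan(6310/631) ≈ 84.29°
pole at origin: |s| = 6310, ∠ = 90.00° (in denominator)
|L| = 500 / 4.0015e+07 ≈ 1.2495e-05
Gain = 20 log₁₀(1.2495e-05) ≈ -98.07 dB

-98.1 dB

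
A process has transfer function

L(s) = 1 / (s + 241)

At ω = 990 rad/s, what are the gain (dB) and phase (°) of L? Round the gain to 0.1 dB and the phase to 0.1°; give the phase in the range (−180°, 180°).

At s = jω = j990:
pole (s+241): 241 + j990 → |·| = √(241²+990²) = √1038181 ≈ 1018.9, ∠ = arctan(990/241) ≈ 76.32°
|L| = 1 / 1018.9 ≈ 0.00098145
Gain = 20 log₁₀(0.00098145) ≈ -60.16 dB
∠L = 0.00° − 76.32° = -76.32°

-60.2 dB, -76.3°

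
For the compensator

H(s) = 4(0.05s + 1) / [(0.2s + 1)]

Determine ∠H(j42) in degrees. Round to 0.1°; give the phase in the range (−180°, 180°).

At ω = 42 rad/s:
zero (1 + j42·0.05) = 1 + j2.1 → |·| ≈ 2.3259, ∠ ≈ 64.54°
pole (1 + j42·0.2) = 1 + j8.4 → |·| ≈ 8.4593, ∠ ≈ 83.21°
∠H = (64.54°) − (83.21°) = -18.67°

-18.7°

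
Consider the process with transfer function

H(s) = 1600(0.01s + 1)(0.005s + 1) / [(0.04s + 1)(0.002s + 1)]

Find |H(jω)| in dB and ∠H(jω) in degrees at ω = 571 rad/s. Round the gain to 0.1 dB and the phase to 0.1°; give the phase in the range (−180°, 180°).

58.2 dB, 14.5°

At ω = 571 rad/s:
zero (1 + j571·0.01) = 1 + j5.71 → |·| ≈ 5.7969, ∠ ≈ 80.07°
zero (1 + j571·0.005) = 1 + j2.855 → |·| ≈ 3.0251, ∠ ≈ 70.70°
pole (1 + j571·0.04) = 1 + j22.84 → |·| ≈ 22.862, ∠ ≈ 87.49°
pole (1 + j571·0.002) = 1 + j1.142 → |·| ≈ 1.5179, ∠ ≈ 48.79°
|H| = 1600 · 5.7969 · 3.0251 / (22.862 · 1.5179) ≈ 808.53
Gain = 20 log₁₀(808.53) ≈ 58.15 dB
∠H = (80.07° + 70.70°) − (87.49° + 48.79°) = 14.49°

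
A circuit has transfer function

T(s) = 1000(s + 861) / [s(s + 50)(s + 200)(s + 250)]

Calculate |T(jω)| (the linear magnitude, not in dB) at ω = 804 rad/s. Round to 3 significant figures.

2.61e-06

At s = jω = j804:
zero (s+861): 861 + j804 → |·| = √(861²+804²) = √1387737 ≈ 1178, ∠ = arctan(804/861) ≈ 43.04°
pole (s+50): 50 + j804 → |·| = √(50²+804²) = √648916 ≈ 805.55, ∠ = arctan(804/50) ≈ 86.44°
pole (s+200): 200 + j804 → |·| = √(200²+804²) = √686416 ≈ 828.5, ∠ = arctan(804/200) ≈ 76.03°
pole (s+250): 250 + j804 → |·| = √(250²+804²) = √708916 ≈ 841.97, ∠ = arctan(804/250) ≈ 72.73°
pole at origin: |s| = 804, ∠ = 90.00° (in denominator)
|T| = 1000 · 1178 / 4.5179e+11 ≈ 2.6074e-06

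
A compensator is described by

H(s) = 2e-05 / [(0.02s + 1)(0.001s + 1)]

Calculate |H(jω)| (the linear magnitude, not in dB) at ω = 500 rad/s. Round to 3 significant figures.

1.78e-06

At ω = 500 rad/s:
pole (1 + j500·0.02) = 1 + j10 → |·| ≈ 10.05, ∠ ≈ 84.29°
pole (1 + j500·0.001) = 1 + j0.5 → |·| ≈ 1.118, ∠ ≈ 26.57°
|H| = 2e-05 · 1 / (10.05 · 1.118) ≈ 1.78e-06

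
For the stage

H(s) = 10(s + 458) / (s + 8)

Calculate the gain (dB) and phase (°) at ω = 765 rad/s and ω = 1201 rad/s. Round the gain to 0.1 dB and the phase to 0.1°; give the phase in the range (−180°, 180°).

At s = jω = j765:
zero (s+458): 458 + j765 → |·| = √(458²+765²) = √794989 ≈ 891.62, ∠ = arctan(765/458) ≈ 59.09°
pole (s+8): 8 + j765 → |·| = √(8²+765²) = √585289 ≈ 765.04, ∠ = arctan(765/8) ≈ 89.40°
|H| = 10 · 891.62 / 765.04 ≈ 11.655
Gain = 20 log₁₀(11.655) ≈ 21.33 dB
∠H = 59.09° − 89.40° = -30.31°

At s = jω = j1201:
zero (s+458): 458 + j1201 → |·| = √(458²+1201²) = √1652165 ≈ 1285.4, ∠ = arctan(1201/458) ≈ 69.13°
pole (s+8): 8 + j1201 → |·| = √(8²+1201²) = √1442465 ≈ 1201, ∠ = arctan(1201/8) ≈ 89.62°
|H| = 10 · 1285.4 / 1201 ≈ 10.703
Gain = 20 log₁₀(10.703) ≈ 20.59 dB
∠H = 69.13° − 89.62° = -20.49°

ω = 765: 21.3 dB, -30.3°; ω = 1201: 20.6 dB, -20.5°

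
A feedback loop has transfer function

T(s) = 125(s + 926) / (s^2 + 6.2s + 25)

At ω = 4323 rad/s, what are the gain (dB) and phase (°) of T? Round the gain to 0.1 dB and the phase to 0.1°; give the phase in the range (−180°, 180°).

At s = jω = j4323:
zero (s+926): 926 + j4323 → |·| = √(926²+4323²) = √19545805 ≈ 4421.1, ∠ = arctan(4323/926) ≈ 77.91°
quadratic: (j4323)² + 6.2·j4323 + 25 = -18688304 + j26802.6 → |·| ≈ 1.8688e+07, ∠ ≈ 179.92°
|T| = 125 · 4421.1 / 1.8688e+07 ≈ 0.029572
Gain = 20 log₁₀(0.029572) ≈ -30.58 dB
∠T = 77.91° − 179.92° = -102.01°

-30.6 dB, -102.0°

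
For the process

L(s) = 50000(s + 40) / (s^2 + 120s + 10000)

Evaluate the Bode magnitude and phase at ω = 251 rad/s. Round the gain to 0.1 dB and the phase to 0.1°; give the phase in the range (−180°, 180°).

46.4 dB, -69.4°

At s = jω = j251:
zero (s+40): 40 + j251 → |·| = √(40²+251²) = √64601 ≈ 254.17, ∠ = arctan(251/40) ≈ 80.95°
quadratic: (j251)² + 120·j251 + 10000 = -53001 + j30120 → |·| ≈ 60962, ∠ ≈ 150.39°
|L| = 50000 · 254.17 / 60962 ≈ 208.47
Gain = 20 log₁₀(208.47) ≈ 46.38 dB
∠L = 80.95° − 150.39° = -69.44°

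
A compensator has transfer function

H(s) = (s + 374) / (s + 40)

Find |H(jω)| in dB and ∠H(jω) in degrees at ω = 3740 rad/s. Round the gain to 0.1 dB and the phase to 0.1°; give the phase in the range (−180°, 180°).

Substitute s = j3740:
Numerator: (j3740) + 374 = 374 + j3740
Denominator: (j3740) + 40 = 40 + j3740
|N| = √(374² + 3740²) ≈ 3758.7, ∠N ≈ 84.29°
|D| = √(40² + 3740²) ≈ 3740.2, ∠D ≈ 89.39°
|H| = 3758.7 / 3740.2 ≈ 1.0049
Gain = 20 log₁₀(1.0049) ≈ 0.04 dB
∠H = 84.29° − 89.39° = -5.10°

0.0 dB, -5.1°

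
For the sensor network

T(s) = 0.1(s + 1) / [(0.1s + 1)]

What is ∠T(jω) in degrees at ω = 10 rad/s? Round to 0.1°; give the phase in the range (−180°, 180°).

At ω = 10 rad/s:
zero (1 + j10·1) = 1 + j10 → |·| ≈ 10.05, ∠ ≈ 84.29°
pole (1 + j10·0.1) = 1 + j1 → |·| ≈ 1.4142, ∠ ≈ 45.00°
∠T = (84.29°) − (45.00°) = 39.29°

39.3°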